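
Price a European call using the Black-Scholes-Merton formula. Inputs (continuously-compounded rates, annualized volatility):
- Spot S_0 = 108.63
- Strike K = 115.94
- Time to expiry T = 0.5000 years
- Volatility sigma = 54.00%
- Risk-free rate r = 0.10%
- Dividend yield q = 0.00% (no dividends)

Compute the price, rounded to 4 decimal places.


d1 = (ln(S/K) + (r - q + 0.5*sigma^2) * T) / (sigma * sqrt(T)) = 0.02167098
d2 = d1 - sigma * sqrt(T) = -0.36016668
exp(-rT) = 0.99950012; exp(-qT) = 1.00000000
C = S_0 * exp(-qT) * N(d1) - K * exp(-rT) * N(d2)
N(d1) = 0.50864479; N(d2) = 0.35936124
C = 108.6300 * 1.00000000 * 0.50864479 - 115.9400 * 0.99950012 * 0.35936124 = 13.6106

Answer: Price = 13.6106


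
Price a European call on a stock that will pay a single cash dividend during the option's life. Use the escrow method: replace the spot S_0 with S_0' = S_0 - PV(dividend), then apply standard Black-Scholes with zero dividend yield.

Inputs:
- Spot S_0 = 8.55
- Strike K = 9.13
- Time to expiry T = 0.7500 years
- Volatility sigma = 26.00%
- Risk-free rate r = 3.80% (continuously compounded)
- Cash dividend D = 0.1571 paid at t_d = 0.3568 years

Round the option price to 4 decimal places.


Answer: Price = 0.5580

Derivation:
PV(D) = D * exp(-r * t_d) = 0.1571 * 0.98653310 = 0.15498435
S_0' = S_0 - PV(D) = 8.5500 - 0.15498435 = 8.39501565
d1 = (ln(S_0'/K) + (r + sigma^2/2)*T) / (sigma*sqrt(T)) = -0.13357904
d2 = d1 - sigma*sqrt(T) = -0.35874565
exp(-rT) = 0.97190229
N(d1) = 0.44686773; N(d2) = 0.35989269
C = S_0' * N(d1) - K * exp(-rT) * N(d2) = 8.39501565 * 0.44686773 - 9.1300 * 0.97190229 * 0.35989269 = 0.5580


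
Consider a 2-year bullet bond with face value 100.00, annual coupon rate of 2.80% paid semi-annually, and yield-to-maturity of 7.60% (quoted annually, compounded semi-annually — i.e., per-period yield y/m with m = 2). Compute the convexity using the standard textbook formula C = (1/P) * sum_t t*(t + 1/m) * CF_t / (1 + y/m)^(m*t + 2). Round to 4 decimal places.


Coupon per period c = face * coupon_rate / m = 1.400000
Periods per year m = 2; per-period yield y/m = 0.038000
Number of cashflows N = 4
Cashflows (t years, CF_t, discount factor 1/(1+y/m)^(m*t), PV):
  t = 0.5000: CF_t = 1.400000, DF = 0.963391, PV = 1.348748
  t = 1.0000: CF_t = 1.400000, DF = 0.928122, PV = 1.299371
  t = 1.5000: CF_t = 1.400000, DF = 0.894145, PV = 1.251803
  t = 2.0000: CF_t = 101.400000, DF = 0.861411, PV = 87.347110
Price P = sum_t PV_t = 91.247032
Convexity numerator sum_t t*(t + 1/m) * CF_t / (1+y/m)^(m*t + 2):
  t = 0.5000: term = 0.625901
  t = 1.0000: term = 1.808964
  t = 1.5000: term = 3.485479
  t = 2.0000: term = 405.344083
Convexity = (1/P) * sum = 411.264428 / 91.247032 = 4.507154

Answer: Convexity = 4.5072


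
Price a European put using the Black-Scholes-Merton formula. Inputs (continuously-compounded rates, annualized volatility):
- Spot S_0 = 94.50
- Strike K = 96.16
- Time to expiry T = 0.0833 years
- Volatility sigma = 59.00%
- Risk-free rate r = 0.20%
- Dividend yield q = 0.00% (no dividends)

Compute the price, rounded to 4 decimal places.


d1 = (ln(S/K) + (r - q + 0.5*sigma^2) * T) / (sigma * sqrt(T)) = -0.01614166
d2 = d1 - sigma * sqrt(T) = -0.18642593
exp(-rT) = 0.99983341; exp(-qT) = 1.00000000
P = K * exp(-rT) * N(-d2) - S_0 * exp(-qT) * N(-d1)
N(-d1) = 0.50643931; N(-d2) = 0.57394462
P = 96.1600 * 0.99983341 * 0.57394462 - 94.5000 * 1.00000000 * 0.50643931 = 7.3228

Answer: Price = 7.3228


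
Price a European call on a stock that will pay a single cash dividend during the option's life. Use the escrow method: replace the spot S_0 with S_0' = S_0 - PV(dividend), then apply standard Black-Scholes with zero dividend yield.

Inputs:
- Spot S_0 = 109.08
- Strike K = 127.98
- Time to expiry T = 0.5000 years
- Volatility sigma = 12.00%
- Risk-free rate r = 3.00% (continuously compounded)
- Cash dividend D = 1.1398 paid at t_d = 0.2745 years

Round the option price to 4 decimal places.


Answer: Price = 0.1312

Derivation:
PV(D) = D * exp(-r * t_d) = 1.1398 * 0.99179881 = 1.13045229
S_0' = S_0 - PV(D) = 109.0800 - 1.13045229 = 107.94954771
d1 = (ln(S_0'/K) + (r + sigma^2/2)*T) / (sigma*sqrt(T)) = -1.78674139
d2 = d1 - sigma*sqrt(T) = -1.87159421
exp(-rT) = 0.98511194
N(d1) = 0.03698965; N(d2) = 0.03063138
C = S_0' * N(d1) - K * exp(-rT) * N(d2) = 107.94954771 * 0.03698965 - 127.9800 * 0.98511194 * 0.03063138 = 0.1312


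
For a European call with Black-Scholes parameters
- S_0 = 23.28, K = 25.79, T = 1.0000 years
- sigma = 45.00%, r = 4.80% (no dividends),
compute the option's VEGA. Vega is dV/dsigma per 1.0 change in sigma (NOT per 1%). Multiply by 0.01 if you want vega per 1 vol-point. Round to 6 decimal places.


Answer: Vega = 9.237162

Derivation:
d1 = 0.1041284510; d2 = -0.3458715490
phi(d1) = 0.3967853199; exp(-qT) = 1.0000000000; exp(-rT) = 0.9531337871
Vega = S * exp(-qT) * phi(d1) * sqrt(T) = 23.2800 * 1.0000000000 * 0.3967853199 * 1.0000000000 = 9.237162


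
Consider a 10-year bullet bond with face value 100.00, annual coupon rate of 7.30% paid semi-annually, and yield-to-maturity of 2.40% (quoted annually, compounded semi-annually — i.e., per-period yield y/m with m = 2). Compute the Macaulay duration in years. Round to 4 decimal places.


Answer: Macaulay duration = 7.7713 years

Derivation:
Coupon per period c = face * coupon_rate / m = 3.650000
Periods per year m = 2; per-period yield y/m = 0.012000
Number of cashflows N = 20
Cashflows (t years, CF_t, discount factor 1/(1+y/m)^(m*t), PV):
  t = 0.5000: CF_t = 3.650000, DF = 0.988142, PV = 3.606719
  t = 1.0000: CF_t = 3.650000, DF = 0.976425, PV = 3.563952
  t = 1.5000: CF_t = 3.650000, DF = 0.964847, PV = 3.521692
  t = 2.0000: CF_t = 3.650000, DF = 0.953406, PV = 3.479932
  t = 2.5000: CF_t = 3.650000, DF = 0.942101, PV = 3.438668
  t = 3.0000: CF_t = 3.650000, DF = 0.930930, PV = 3.397894
  t = 3.5000: CF_t = 3.650000, DF = 0.919891, PV = 3.357602
  t = 4.0000: CF_t = 3.650000, DF = 0.908983, PV = 3.317789
  t = 4.5000: CF_t = 3.650000, DF = 0.898205, PV = 3.278448
  t = 5.0000: CF_t = 3.650000, DF = 0.887554, PV = 3.239573
  t = 5.5000: CF_t = 3.650000, DF = 0.877030, PV = 3.201159
  t = 6.0000: CF_t = 3.650000, DF = 0.866630, PV = 3.163200
  t = 6.5000: CF_t = 3.650000, DF = 0.856354, PV = 3.125692
  t = 7.0000: CF_t = 3.650000, DF = 0.846200, PV = 3.088629
  t = 7.5000: CF_t = 3.650000, DF = 0.836166, PV = 3.052005
  t = 8.0000: CF_t = 3.650000, DF = 0.826251, PV = 3.015815
  t = 8.5000: CF_t = 3.650000, DF = 0.816453, PV = 2.980054
  t = 9.0000: CF_t = 3.650000, DF = 0.806772, PV = 2.944718
  t = 9.5000: CF_t = 3.650000, DF = 0.797205, PV = 2.909800
  t = 10.0000: CF_t = 103.650000, DF = 0.787752, PV = 81.650539
Price P = sum_t PV_t = 143.333879
Macaulay numerator sum_t t * PV_t:
  t * PV_t at t = 0.5000: 1.803360
  t * PV_t at t = 1.0000: 3.563952
  t * PV_t at t = 1.5000: 5.282537
  t * PV_t at t = 2.0000: 6.959865
  t * PV_t at t = 2.5000: 8.596671
  t * PV_t at t = 3.0000: 10.193681
  t * PV_t at t = 3.5000: 11.751609
  t * PV_t at t = 4.0000: 13.271156
  t * PV_t at t = 4.5000: 14.753014
  t * PV_t at t = 5.0000: 16.197864
  t * PV_t at t = 5.5000: 17.606374
  t * PV_t at t = 6.0000: 18.979203
  t * PV_t at t = 6.5000: 20.316999
  t * PV_t at t = 7.0000: 21.620400
  t * PV_t at t = 7.5000: 22.890034
  t * PV_t at t = 8.0000: 24.126518
  t * PV_t at t = 8.5000: 25.330460
  t * PV_t at t = 9.0000: 26.502458
  t * PV_t at t = 9.5000: 27.643099
  t * PV_t at t = 10.0000: 816.505391
Macaulay duration D = (sum_t t * PV_t) / P = 1113.894645 / 143.333879 = 7.771328


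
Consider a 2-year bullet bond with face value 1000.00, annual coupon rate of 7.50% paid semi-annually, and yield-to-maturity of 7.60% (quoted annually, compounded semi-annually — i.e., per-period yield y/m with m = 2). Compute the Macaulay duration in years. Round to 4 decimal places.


Answer: Macaulay duration = 1.8940 years

Derivation:
Coupon per period c = face * coupon_rate / m = 37.500000
Periods per year m = 2; per-period yield y/m = 0.038000
Number of cashflows N = 4
Cashflows (t years, CF_t, discount factor 1/(1+y/m)^(m*t), PV):
  t = 0.5000: CF_t = 37.500000, DF = 0.963391, PV = 36.127168
  t = 1.0000: CF_t = 37.500000, DF = 0.928122, PV = 34.804593
  t = 1.5000: CF_t = 37.500000, DF = 0.894145, PV = 33.530437
  t = 2.0000: CF_t = 1037.500000, DF = 0.861411, PV = 893.714268
Price P = sum_t PV_t = 998.176465
Macaulay numerator sum_t t * PV_t:
  t * PV_t at t = 0.5000: 18.063584
  t * PV_t at t = 1.0000: 34.804593
  t * PV_t at t = 1.5000: 50.295655
  t * PV_t at t = 2.0000: 1787.428536
Macaulay duration D = (sum_t t * PV_t) / P = 1890.592367 / 998.176465 = 1.894046


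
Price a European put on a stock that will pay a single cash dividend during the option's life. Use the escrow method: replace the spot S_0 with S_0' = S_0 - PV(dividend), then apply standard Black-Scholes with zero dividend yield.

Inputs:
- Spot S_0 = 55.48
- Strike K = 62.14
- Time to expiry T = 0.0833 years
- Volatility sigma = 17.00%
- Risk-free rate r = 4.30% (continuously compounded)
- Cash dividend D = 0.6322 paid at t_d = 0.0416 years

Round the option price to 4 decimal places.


Answer: Price = 7.0752

Derivation:
PV(D) = D * exp(-r * t_d) = 0.6322 * 0.99821280 = 0.63107013
S_0' = S_0 - PV(D) = 55.4800 - 0.63107013 = 54.84892987
d1 = (ln(S_0'/K) + (r + sigma^2/2)*T) / (sigma*sqrt(T)) = -2.44617850
d2 = d1 - sigma*sqrt(T) = -2.49524345
exp(-rT) = 0.99642451
N(-d1) = 0.99278102; N(-d2) = 0.99370646
P = K * exp(-rT) * N(-d2) - S_0' * N(-d1) = 62.1400 * 0.99642451 * 0.99370646 - 54.84892987 * 0.99278102 = 7.0752


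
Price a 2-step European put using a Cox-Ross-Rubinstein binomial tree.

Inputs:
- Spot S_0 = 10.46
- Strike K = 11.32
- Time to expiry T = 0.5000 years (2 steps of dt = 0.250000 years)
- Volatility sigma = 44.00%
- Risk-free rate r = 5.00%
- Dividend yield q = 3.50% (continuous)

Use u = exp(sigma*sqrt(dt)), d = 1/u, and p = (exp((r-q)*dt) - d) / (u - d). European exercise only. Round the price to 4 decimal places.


Answer: Price = V(0,0) = 1.7499

Derivation:
dt = T/N = 0.250000
u = exp(sigma*sqrt(dt)) = 1.246077; d = 1/u = 0.802519
p = (exp((r-q)*dt) - d) / (u - d) = 0.453691
Discount per step: exp(-r*dt) = 0.987578
Stock lattice S(k, i) with i counting down-moves:
  k=0: S(0,0) = 10.4600
  k=1: S(1,0) = 13.0340; S(1,1) = 8.3943
  k=2: S(2,0) = 16.2413; S(2,1) = 10.4600; S(2,2) = 6.7366
Terminal payoffs V(N, i) = max(K - S_T, 0):
  V(2,0) = 0.000000; V(2,1) = 0.860000; V(2,2) = 4.583379
Backward induction: V(k, i) = exp(-r*dt) * [p * V(k+1, i) + (1-p) * V(k+1, i+1)].
  V(1,0) = exp(-r*dt) * [p*0.000000 + (1-p)*0.860000] = 0.463989
  V(1,1) = exp(-r*dt) * [p*0.860000 + (1-p)*4.583379] = 2.858164
  V(0,0) = exp(-r*dt) * [p*0.463989 + (1-p)*2.858164] = 1.749937


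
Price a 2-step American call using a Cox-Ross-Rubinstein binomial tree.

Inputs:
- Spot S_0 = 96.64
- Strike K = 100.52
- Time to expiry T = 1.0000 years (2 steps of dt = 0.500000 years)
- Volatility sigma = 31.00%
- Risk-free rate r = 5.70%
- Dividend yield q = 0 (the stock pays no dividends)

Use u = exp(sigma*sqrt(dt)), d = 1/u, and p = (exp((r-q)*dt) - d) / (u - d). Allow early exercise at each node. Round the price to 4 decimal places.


Answer: Price = V(0,0) = 12.1509

Derivation:
dt = T/N = 0.500000
u = exp(sigma*sqrt(dt)) = 1.245084; d = 1/u = 0.803159
p = (exp((r-q)*dt) - d) / (u - d) = 0.510836
Discount per step: exp(-r*dt) = 0.971902
Stock lattice S(k, i) with i counting down-moves:
  k=0: S(0,0) = 96.6400
  k=1: S(1,0) = 120.3249; S(1,1) = 77.6172
  k=2: S(2,0) = 149.8147; S(2,1) = 96.6400; S(2,2) = 62.3390
Terminal payoffs V(N, i) = max(S_T - K, 0):
  V(2,0) = 49.294661; V(2,1) = 0.000000; V(2,2) = 0.000000
Backward induction: V(k, i) = exp(-r*dt) * [p * V(k+1, i) + (1-p) * V(k+1, i+1)]; then take max(V_cont, immediate exercise) for American.
  V(1,0) = exp(-r*dt) * [p*49.294661 + (1-p)*0.000000] = 24.473940; exercise = 19.804930; V(1,0) = max -> 24.473940
  V(1,1) = exp(-r*dt) * [p*0.000000 + (1-p)*0.000000] = 0.000000; exercise = 0.000000; V(1,1) = max -> 0.000000
  V(0,0) = exp(-r*dt) * [p*24.473940 + (1-p)*0.000000] = 12.150885; exercise = 0.000000; V(0,0) = max -> 12.150885


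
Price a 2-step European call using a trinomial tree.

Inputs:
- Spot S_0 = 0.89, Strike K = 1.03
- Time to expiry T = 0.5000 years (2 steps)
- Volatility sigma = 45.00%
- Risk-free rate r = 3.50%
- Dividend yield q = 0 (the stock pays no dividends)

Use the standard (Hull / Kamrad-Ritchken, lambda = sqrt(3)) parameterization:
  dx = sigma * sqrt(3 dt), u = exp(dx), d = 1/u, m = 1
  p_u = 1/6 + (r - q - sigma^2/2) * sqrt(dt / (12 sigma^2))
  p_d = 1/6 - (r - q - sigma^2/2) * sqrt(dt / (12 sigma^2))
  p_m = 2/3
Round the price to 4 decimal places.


dt = T/N = 0.250000; dx = sigma*sqrt(3*dt) = 0.389711
u = exp(dx) = 1.476555; d = 1/u = 0.677252
p_u = 0.145417, p_m = 0.666667, p_d = 0.187916
Discount per step: exp(-r*dt) = 0.991288
Stock lattice S(k, j) with j the centered position index:
  k=0: S(0,+0) = 0.8900
  k=1: S(1,-1) = 0.6028; S(1,+0) = 0.8900; S(1,+1) = 1.3141
  k=2: S(2,-2) = 0.4082; S(2,-1) = 0.6028; S(2,+0) = 0.8900; S(2,+1) = 1.3141; S(2,+2) = 1.9404
Terminal payoffs V(N, j) = max(S_T - K, 0):
  V(2,-2) = 0.000000; V(2,-1) = 0.000000; V(2,+0) = 0.000000; V(2,+1) = 0.284134; V(2,+2) = 0.910390
Backward induction: V(k, j) = exp(-r*dt) * [p_u * V(k+1, j+1) + p_m * V(k+1, j) + p_d * V(k+1, j-1)]
  V(1,-1) = exp(-r*dt) * [p_u*0.000000 + p_m*0.000000 + p_d*0.000000] = 0.000000
  V(1,+0) = exp(-r*dt) * [p_u*0.284134 + p_m*0.000000 + p_d*0.000000] = 0.040958
  V(1,+1) = exp(-r*dt) * [p_u*0.910390 + p_m*0.284134 + p_d*0.000000] = 0.319005
  V(0,+0) = exp(-r*dt) * [p_u*0.319005 + p_m*0.040958 + p_d*0.000000] = 0.073052

Answer: Price = V(0,0) = 0.0731


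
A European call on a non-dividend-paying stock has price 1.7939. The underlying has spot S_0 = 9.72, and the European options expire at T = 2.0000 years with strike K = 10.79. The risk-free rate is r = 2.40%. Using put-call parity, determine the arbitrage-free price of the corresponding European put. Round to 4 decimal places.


Put-call parity: C - P = S_0 * exp(-qT) - K * exp(-rT).
S_0 * exp(-qT) = 9.7200 * 1.00000000 = 9.72000000
K * exp(-rT) = 10.7900 * 0.95313379 = 10.28431356
P = C - S*exp(-qT) + K*exp(-rT)
P = 1.7939 - 9.72000000 + 10.28431356 = 2.3582

Answer: Put price = 2.3582


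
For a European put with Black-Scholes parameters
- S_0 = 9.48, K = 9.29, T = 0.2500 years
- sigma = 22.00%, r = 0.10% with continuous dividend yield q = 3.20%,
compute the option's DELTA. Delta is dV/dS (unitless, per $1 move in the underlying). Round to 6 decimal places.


Answer: Delta = -0.429606

Derivation:
d1 = 0.1685978495; d2 = 0.0585978495
phi(d1) = 0.3933123691; exp(-qT) = 0.9920319148; exp(-rT) = 0.9997500312
N(-d1) = 0.4330564861
Delta = -exp(-qT) * N(-d1) = -0.9920319148 * 0.4330564861 = -0.429606


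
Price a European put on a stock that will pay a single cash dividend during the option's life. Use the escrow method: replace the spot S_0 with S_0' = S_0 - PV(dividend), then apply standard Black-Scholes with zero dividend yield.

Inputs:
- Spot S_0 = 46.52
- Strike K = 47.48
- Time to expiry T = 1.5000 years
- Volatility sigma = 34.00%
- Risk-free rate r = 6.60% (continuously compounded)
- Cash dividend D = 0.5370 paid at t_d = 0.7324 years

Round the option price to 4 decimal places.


Answer: Price = 5.9336

Derivation:
PV(D) = D * exp(-r * t_d) = 0.5370 * 0.95281130 = 0.51165967
S_0' = S_0 - PV(D) = 46.5200 - 0.51165967 = 46.00834033
d1 = (ln(S_0'/K) + (r + sigma^2/2)*T) / (sigma*sqrt(T)) = 0.37033913
d2 = d1 - sigma*sqrt(T) = -0.04607413
exp(-rT) = 0.90574271
N(-d1) = 0.35556491; N(-d2) = 0.51837442
P = K * exp(-rT) * N(-d2) - S_0' * N(-d1) = 47.4800 * 0.90574271 * 0.51837442 - 46.00834033 * 0.35556491 = 5.9336


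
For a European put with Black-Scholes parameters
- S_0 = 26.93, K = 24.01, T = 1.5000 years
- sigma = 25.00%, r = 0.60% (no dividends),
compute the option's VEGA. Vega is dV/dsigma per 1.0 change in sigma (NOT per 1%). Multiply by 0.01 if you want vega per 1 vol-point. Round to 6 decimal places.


Answer: Vega = 11.265319

Derivation:
d1 = 0.5573258581; d2 = 0.2511396402
phi(d1) = 0.3415556727; exp(-qT) = 1.0000000000; exp(-rT) = 0.9910403788
Vega = S * exp(-qT) * phi(d1) * sqrt(T) = 26.9300 * 1.0000000000 * 0.3415556727 * 1.2247448714 = 11.265319


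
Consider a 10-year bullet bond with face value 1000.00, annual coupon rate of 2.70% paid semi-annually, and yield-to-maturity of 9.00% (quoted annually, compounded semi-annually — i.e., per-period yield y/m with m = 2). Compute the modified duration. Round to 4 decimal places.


Answer: Modified duration = 8.0114

Derivation:
Coupon per period c = face * coupon_rate / m = 13.500000
Periods per year m = 2; per-period yield y/m = 0.045000
Number of cashflows N = 20
Cashflows (t years, CF_t, discount factor 1/(1+y/m)^(m*t), PV):
  t = 0.5000: CF_t = 13.500000, DF = 0.956938, PV = 12.918660
  t = 1.0000: CF_t = 13.500000, DF = 0.915730, PV = 12.362354
  t = 1.5000: CF_t = 13.500000, DF = 0.876297, PV = 11.830004
  t = 2.0000: CF_t = 13.500000, DF = 0.838561, PV = 11.320578
  t = 2.5000: CF_t = 13.500000, DF = 0.802451, PV = 10.833089
  t = 3.0000: CF_t = 13.500000, DF = 0.767896, PV = 10.366592
  t = 3.5000: CF_t = 13.500000, DF = 0.734828, PV = 9.920184
  t = 4.0000: CF_t = 13.500000, DF = 0.703185, PV = 9.492999
  t = 4.5000: CF_t = 13.500000, DF = 0.672904, PV = 9.084210
  t = 5.0000: CF_t = 13.500000, DF = 0.643928, PV = 8.693024
  t = 5.5000: CF_t = 13.500000, DF = 0.616199, PV = 8.318683
  t = 6.0000: CF_t = 13.500000, DF = 0.589664, PV = 7.960462
  t = 6.5000: CF_t = 13.500000, DF = 0.564272, PV = 7.617667
  t = 7.0000: CF_t = 13.500000, DF = 0.539973, PV = 7.289634
  t = 7.5000: CF_t = 13.500000, DF = 0.516720, PV = 6.975726
  t = 8.0000: CF_t = 13.500000, DF = 0.494469, PV = 6.675336
  t = 8.5000: CF_t = 13.500000, DF = 0.473176, PV = 6.387881
  t = 9.0000: CF_t = 13.500000, DF = 0.452800, PV = 6.112805
  t = 9.5000: CF_t = 13.500000, DF = 0.433302, PV = 5.849574
  t = 10.0000: CF_t = 1013.500000, DF = 0.414643, PV = 420.240538
Price P = sum_t PV_t = 590.250002
First compute Macaulay numerator sum_t t * PV_t:
  t * PV_t at t = 0.5000: 6.459330
  t * PV_t at t = 1.0000: 12.362354
  t * PV_t at t = 1.5000: 17.745006
  t * PV_t at t = 2.0000: 22.641156
  t * PV_t at t = 2.5000: 27.082723
  t * PV_t at t = 3.0000: 31.099777
  t * PV_t at t = 3.5000: 34.720645
  t * PV_t at t = 4.0000: 37.971997
  t * PV_t at t = 4.5000: 40.878944
  t * PV_t at t = 5.0000: 43.465119
  t * PV_t at t = 5.5000: 45.752756
  t * PV_t at t = 6.0000: 47.762773
  t * PV_t at t = 6.5000: 49.514836
  t * PV_t at t = 7.0000: 51.027435
  t * PV_t at t = 7.5000: 52.317945
  t * PV_t at t = 8.0000: 53.402687
  t * PV_t at t = 8.5000: 54.296990
  t * PV_t at t = 9.0000: 55.015245
  t * PV_t at t = 9.5000: 55.570954
  t * PV_t at t = 10.0000: 4202.405383
Macaulay duration D = 4941.494057 / 590.250002 = 8.371866
Modified duration = D / (1 + y/m) = 8.371866 / (1 + 0.045000) = 8.011355


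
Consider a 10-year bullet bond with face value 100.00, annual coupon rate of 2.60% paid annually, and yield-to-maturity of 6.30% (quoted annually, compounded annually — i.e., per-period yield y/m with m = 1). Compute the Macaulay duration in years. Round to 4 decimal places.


Answer: Macaulay duration = 8.7102 years

Derivation:
Coupon per period c = face * coupon_rate / m = 2.600000
Periods per year m = 1; per-period yield y/m = 0.063000
Number of cashflows N = 10
Cashflows (t years, CF_t, discount factor 1/(1+y/m)^(m*t), PV):
  t = 1.0000: CF_t = 2.600000, DF = 0.940734, PV = 2.445908
  t = 2.0000: CF_t = 2.600000, DF = 0.884980, PV = 2.300948
  t = 3.0000: CF_t = 2.600000, DF = 0.832531, PV = 2.164580
  t = 4.0000: CF_t = 2.600000, DF = 0.783190, PV = 2.036293
  t = 5.0000: CF_t = 2.600000, DF = 0.736773, PV = 1.915610
  t = 6.0000: CF_t = 2.600000, DF = 0.693107, PV = 1.802079
  t = 7.0000: CF_t = 2.600000, DF = 0.652029, PV = 1.695276
  t = 8.0000: CF_t = 2.600000, DF = 0.613386, PV = 1.594804
  t = 9.0000: CF_t = 2.600000, DF = 0.577033, PV = 1.500286
  t = 10.0000: CF_t = 102.600000, DF = 0.542834, PV = 55.694809
Price P = sum_t PV_t = 73.150591
Macaulay numerator sum_t t * PV_t:
  t * PV_t at t = 1.0000: 2.445908
  t * PV_t at t = 2.0000: 4.601896
  t * PV_t at t = 3.0000: 6.493739
  t * PV_t at t = 4.0000: 8.145172
  t * PV_t at t = 5.0000: 9.578048
  t * PV_t at t = 6.0000: 10.812472
  t * PV_t at t = 7.0000: 11.866934
  t * PV_t at t = 8.0000: 12.758430
  t * PV_t at t = 9.0000: 13.502571
  t * PV_t at t = 10.0000: 556.948086
Macaulay duration D = (sum_t t * PV_t) / P = 637.153257 / 73.150591 = 8.710159


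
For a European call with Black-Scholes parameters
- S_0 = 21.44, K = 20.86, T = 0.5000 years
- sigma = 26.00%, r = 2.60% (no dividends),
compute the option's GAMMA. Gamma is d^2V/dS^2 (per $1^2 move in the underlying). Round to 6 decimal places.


Answer: Gamma = 0.096408

Derivation:
d1 = 0.3118062774; d2 = 0.1279585143
phi(d1) = 0.3800128882; exp(-qT) = 1.0000000000; exp(-rT) = 0.9870841350
Gamma = exp(-qT) * phi(d1) / (S * sigma * sqrt(T)) = 1.0000000000 * 0.3800128882 / (21.4400 * 0.2600 * 0.7071067812) = 0.096408


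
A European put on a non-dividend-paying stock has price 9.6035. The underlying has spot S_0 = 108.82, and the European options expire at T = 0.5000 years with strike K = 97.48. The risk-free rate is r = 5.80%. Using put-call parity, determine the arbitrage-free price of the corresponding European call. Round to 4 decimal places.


Answer: Call price = 23.7298

Derivation:
Put-call parity: C - P = S_0 * exp(-qT) - K * exp(-rT).
S_0 * exp(-qT) = 108.8200 * 1.00000000 = 108.82000000
K * exp(-rT) = 97.4800 * 0.97141646 = 94.69367696
C = P + S*exp(-qT) - K*exp(-rT)
C = 9.6035 + 108.82000000 - 94.69367696 = 23.7298


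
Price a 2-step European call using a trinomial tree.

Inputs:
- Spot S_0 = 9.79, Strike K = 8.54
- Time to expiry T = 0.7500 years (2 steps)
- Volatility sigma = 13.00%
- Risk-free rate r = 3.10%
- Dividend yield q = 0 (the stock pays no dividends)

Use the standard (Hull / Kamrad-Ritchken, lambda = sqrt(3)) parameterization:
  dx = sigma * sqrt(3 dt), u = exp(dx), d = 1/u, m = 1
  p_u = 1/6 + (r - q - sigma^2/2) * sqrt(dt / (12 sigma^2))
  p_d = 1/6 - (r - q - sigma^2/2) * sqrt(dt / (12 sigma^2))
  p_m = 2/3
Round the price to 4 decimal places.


dt = T/N = 0.375000; dx = sigma*sqrt(3*dt) = 0.137886
u = exp(dx) = 1.147844; d = 1/u = 0.871198
p_u = 0.197331, p_m = 0.666667, p_d = 0.136003
Discount per step: exp(-r*dt) = 0.988442
Stock lattice S(k, j) with j the centered position index:
  k=0: S(0,+0) = 9.7900
  k=1: S(1,-1) = 8.5290; S(1,+0) = 9.7900; S(1,+1) = 11.2374
  k=2: S(2,-2) = 7.4305; S(2,-1) = 8.5290; S(2,+0) = 9.7900; S(2,+1) = 11.2374; S(2,+2) = 12.8988
Terminal payoffs V(N, j) = max(S_T - K, 0):
  V(2,-2) = 0.000000; V(2,-1) = 0.000000; V(2,+0) = 1.250000; V(2,+1) = 2.697398; V(2,+2) = 4.358785
Backward induction: V(k, j) = exp(-r*dt) * [p_u * V(k+1, j+1) + p_m * V(k+1, j) + p_d * V(k+1, j-1)]
  V(1,-1) = exp(-r*dt) * [p_u*1.250000 + p_m*0.000000 + p_d*0.000000] = 0.243812
  V(1,+0) = exp(-r*dt) * [p_u*2.697398 + p_m*1.250000 + p_d*0.000000] = 1.349829
  V(1,+1) = exp(-r*dt) * [p_u*4.358785 + p_m*2.697398 + p_d*1.250000] = 2.795700
  V(0,+0) = exp(-r*dt) * [p_u*2.795700 + p_m*1.349829 + p_d*0.243812] = 1.467563

Answer: Price = V(0,0) = 1.4676


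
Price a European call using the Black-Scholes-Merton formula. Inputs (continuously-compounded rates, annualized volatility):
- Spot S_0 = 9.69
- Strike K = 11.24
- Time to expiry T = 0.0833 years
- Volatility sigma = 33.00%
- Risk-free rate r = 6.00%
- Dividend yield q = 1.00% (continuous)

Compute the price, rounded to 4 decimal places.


d1 = (ln(S/K) + (r - q + 0.5*sigma^2) * T) / (sigma * sqrt(T)) = -1.46659228
d2 = d1 - sigma * sqrt(T) = -1.56183602
exp(-rT) = 0.99501447; exp(-qT) = 0.99916735
C = S_0 * exp(-qT) * N(d1) - K * exp(-rT) * N(d2)
N(d1) = 0.07124350; N(d2) = 0.05916331
C = 9.6900 * 0.99916735 * 0.07124350 - 11.2400 * 0.99501447 * 0.05916331 = 0.0281

Answer: Price = 0.0281


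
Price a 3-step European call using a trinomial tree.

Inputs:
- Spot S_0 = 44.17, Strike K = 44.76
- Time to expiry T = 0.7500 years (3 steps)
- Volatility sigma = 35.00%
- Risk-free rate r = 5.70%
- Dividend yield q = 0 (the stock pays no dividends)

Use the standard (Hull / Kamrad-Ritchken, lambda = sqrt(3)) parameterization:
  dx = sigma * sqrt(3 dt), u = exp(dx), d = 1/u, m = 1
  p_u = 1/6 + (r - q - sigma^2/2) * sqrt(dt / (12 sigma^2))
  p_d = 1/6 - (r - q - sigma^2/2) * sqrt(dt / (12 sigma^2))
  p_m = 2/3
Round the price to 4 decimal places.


dt = T/N = 0.250000; dx = sigma*sqrt(3*dt) = 0.303109
u = exp(dx) = 1.354062; d = 1/u = 0.738519
p_u = 0.164914, p_m = 0.666667, p_d = 0.168419
Discount per step: exp(-r*dt) = 0.985851
Stock lattice S(k, j) with j the centered position index:
  k=0: S(0,+0) = 44.1700
  k=1: S(1,-1) = 32.6204; S(1,+0) = 44.1700; S(1,+1) = 59.8089
  k=2: S(2,-2) = 24.0908; S(2,-1) = 32.6204; S(2,+0) = 44.1700; S(2,+1) = 59.8089; S(2,+2) = 80.9850
  k=3: S(3,-3) = 17.7915; S(3,-2) = 24.0908; S(3,-1) = 32.6204; S(3,+0) = 44.1700; S(3,+1) = 59.8089; S(3,+2) = 80.9850; S(3,+3) = 109.6587
Terminal payoffs V(N, j) = max(S_T - K, 0):
  V(3,-3) = 0.000000; V(3,-2) = 0.000000; V(3,-1) = 0.000000; V(3,+0) = 0.000000; V(3,+1) = 15.048914; V(3,+2) = 36.224972; V(3,+3) = 64.898665
Backward induction: V(k, j) = exp(-r*dt) * [p_u * V(k+1, j+1) + p_m * V(k+1, j) + p_d * V(k+1, j-1)]
  V(2,-2) = exp(-r*dt) * [p_u*0.000000 + p_m*0.000000 + p_d*0.000000] = 0.000000
  V(2,-1) = exp(-r*dt) * [p_u*0.000000 + p_m*0.000000 + p_d*0.000000] = 0.000000
  V(2,+0) = exp(-r*dt) * [p_u*15.048914 + p_m*0.000000 + p_d*0.000000] = 2.446662
  V(2,+1) = exp(-r*dt) * [p_u*36.224972 + p_m*15.048914 + p_d*0.000000] = 15.780138
  V(2,+2) = exp(-r*dt) * [p_u*64.898665 + p_m*36.224972 + p_d*15.048914] = 36.858218
  V(1,-1) = exp(-r*dt) * [p_u*2.446662 + p_m*0.000000 + p_d*0.000000] = 0.397780
  V(1,+0) = exp(-r*dt) * [p_u*15.780138 + p_m*2.446662 + p_d*0.000000] = 4.173574
  V(1,+1) = exp(-r*dt) * [p_u*36.858218 + p_m*15.780138 + p_d*2.446662] = 16.769911
  V(0,+0) = exp(-r*dt) * [p_u*16.769911 + p_m*4.173574 + p_d*0.397780] = 5.535524

Answer: Price = V(0,0) = 5.5355


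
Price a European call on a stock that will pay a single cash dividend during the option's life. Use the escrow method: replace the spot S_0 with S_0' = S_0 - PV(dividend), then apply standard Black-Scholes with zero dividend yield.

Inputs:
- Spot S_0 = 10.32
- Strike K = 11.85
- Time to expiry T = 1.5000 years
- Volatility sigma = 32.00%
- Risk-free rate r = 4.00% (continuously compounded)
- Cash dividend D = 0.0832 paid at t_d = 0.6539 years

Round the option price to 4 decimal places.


Answer: Price = 1.2412

Derivation:
PV(D) = D * exp(-r * t_d) = 0.0832 * 0.97418311 = 0.08105203
S_0' = S_0 - PV(D) = 10.3200 - 0.08105203 = 10.23894797
d1 = (ln(S_0'/K) + (r + sigma^2/2)*T) / (sigma*sqrt(T)) = -0.02380340
d2 = d1 - sigma*sqrt(T) = -0.41572176
exp(-rT) = 0.94176453
N(d1) = 0.49050471; N(d2) = 0.33880681
C = S_0' * N(d1) - K * exp(-rT) * N(d2) = 10.23894797 * 0.49050471 - 11.8500 * 0.94176453 * 0.33880681 = 1.2412


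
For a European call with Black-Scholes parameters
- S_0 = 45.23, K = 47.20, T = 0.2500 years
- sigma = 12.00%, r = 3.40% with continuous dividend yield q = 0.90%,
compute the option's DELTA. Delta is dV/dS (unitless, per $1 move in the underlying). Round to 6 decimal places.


Answer: Delta = 0.281542

Derivation:
d1 = -0.5763884850; d2 = -0.6363884850
phi(d1) = 0.3378847642; exp(-qT) = 0.9977525294; exp(-rT) = 0.9915360229
N(d1) = 0.2821763129
Delta = exp(-qT) * N(d1) = 0.9977525294 * 0.2821763129 = 0.281542


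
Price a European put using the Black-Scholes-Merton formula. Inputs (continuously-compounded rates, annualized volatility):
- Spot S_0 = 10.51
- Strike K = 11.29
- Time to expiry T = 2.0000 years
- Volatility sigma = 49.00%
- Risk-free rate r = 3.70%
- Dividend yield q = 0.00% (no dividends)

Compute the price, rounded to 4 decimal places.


d1 = (ln(S/K) + (r - q + 0.5*sigma^2) * T) / (sigma * sqrt(T)) = 0.34995985
d2 = d1 - sigma * sqrt(T) = -0.34300479
exp(-rT) = 0.92867169; exp(-qT) = 1.00000000
P = K * exp(-rT) * N(-d2) - S_0 * exp(-qT) * N(-d1)
N(-d1) = 0.36318441; N(-d2) = 0.63420257
P = 11.2900 * 0.92867169 * 0.63420257 - 10.5100 * 1.00000000 * 0.36318441 = 2.8324

Answer: Price = 2.8324


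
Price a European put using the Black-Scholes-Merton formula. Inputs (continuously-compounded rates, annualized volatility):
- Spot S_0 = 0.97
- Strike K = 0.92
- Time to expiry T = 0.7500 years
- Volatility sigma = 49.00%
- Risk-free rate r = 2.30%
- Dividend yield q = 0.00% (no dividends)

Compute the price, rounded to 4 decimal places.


Answer: Price = 0.1267

Derivation:
d1 = (ln(S/K) + (r - q + 0.5*sigma^2) * T) / (sigma * sqrt(T)) = 0.37753971
d2 = d1 - sigma * sqrt(T) = -0.04681273
exp(-rT) = 0.98289793; exp(-qT) = 1.00000000
P = K * exp(-rT) * N(-d2) - S_0 * exp(-qT) * N(-d1)
N(-d1) = 0.35288628; N(-d2) = 0.51866876
P = 0.9200 * 0.98289793 * 0.51866876 - 0.9700 * 1.00000000 * 0.35288628 = 0.1267


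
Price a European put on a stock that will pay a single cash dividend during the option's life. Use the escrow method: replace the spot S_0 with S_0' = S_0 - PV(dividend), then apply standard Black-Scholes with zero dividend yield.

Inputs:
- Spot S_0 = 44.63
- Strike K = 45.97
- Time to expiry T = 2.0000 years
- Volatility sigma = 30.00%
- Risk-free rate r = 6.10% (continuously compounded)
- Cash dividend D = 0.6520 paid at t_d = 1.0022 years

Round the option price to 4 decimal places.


Answer: Price = 5.5718

Derivation:
PV(D) = D * exp(-r * t_d) = 0.6520 * 0.94069699 = 0.61333444
S_0' = S_0 - PV(D) = 44.6300 - 0.61333444 = 44.01666556
d1 = (ln(S_0'/K) + (r + sigma^2/2)*T) / (sigma*sqrt(T)) = 0.39734526
d2 = d1 - sigma*sqrt(T) = -0.02691881
exp(-rT) = 0.88514837
N(-d1) = 0.34555644; N(-d2) = 0.51073776
P = K * exp(-rT) * N(-d2) - S_0' * N(-d1) = 45.9700 * 0.88514837 * 0.51073776 - 44.01666556 * 0.34555644 = 5.5718


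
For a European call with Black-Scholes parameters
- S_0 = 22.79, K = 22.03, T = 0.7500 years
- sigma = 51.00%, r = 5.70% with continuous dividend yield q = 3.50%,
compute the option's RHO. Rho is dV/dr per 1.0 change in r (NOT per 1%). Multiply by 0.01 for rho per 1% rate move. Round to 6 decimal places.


d1 = 0.3349858316; d2 = -0.1066871243
phi(d1) = 0.3771748949; exp(-qT) = 0.9740915363; exp(-rT) = 0.9581508979
N(d2) = 0.4575185988
Rho = K*T*exp(-rT)*N(d2) = 22.0300 * 0.7500 * 0.9581508979 * 0.4575185988 = 7.242999

Answer: Rho = 7.242999


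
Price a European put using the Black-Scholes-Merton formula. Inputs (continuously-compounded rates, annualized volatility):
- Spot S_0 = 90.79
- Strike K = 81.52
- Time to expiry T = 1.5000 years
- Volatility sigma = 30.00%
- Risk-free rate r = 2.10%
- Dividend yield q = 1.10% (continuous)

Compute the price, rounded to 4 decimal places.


d1 = (ln(S/K) + (r - q + 0.5*sigma^2) * T) / (sigma * sqrt(T)) = 0.51766090
d2 = d1 - sigma * sqrt(T) = 0.15023744
exp(-rT) = 0.96899096; exp(-qT) = 0.98363538
P = K * exp(-rT) * N(-d2) - S_0 * exp(-qT) * N(-d1)
N(-d1) = 0.30234744; N(-d2) = 0.44028865
P = 81.5200 * 0.96899096 * 0.44028865 - 90.7900 * 0.98363538 * 0.30234744 = 7.7784

Answer: Price = 7.7784


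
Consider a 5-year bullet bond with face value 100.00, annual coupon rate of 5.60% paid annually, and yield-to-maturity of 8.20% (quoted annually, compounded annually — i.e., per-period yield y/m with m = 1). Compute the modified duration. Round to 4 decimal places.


Answer: Modified duration = 4.1266

Derivation:
Coupon per period c = face * coupon_rate / m = 5.600000
Periods per year m = 1; per-period yield y/m = 0.082000
Number of cashflows N = 5
Cashflows (t years, CF_t, discount factor 1/(1+y/m)^(m*t), PV):
  t = 1.0000: CF_t = 5.600000, DF = 0.924214, PV = 5.175601
  t = 2.0000: CF_t = 5.600000, DF = 0.854172, PV = 4.783365
  t = 3.0000: CF_t = 5.600000, DF = 0.789438, PV = 4.420855
  t = 4.0000: CF_t = 5.600000, DF = 0.729610, PV = 4.085818
  t = 5.0000: CF_t = 105.600000, DF = 0.674316, PV = 71.207808
Price P = sum_t PV_t = 89.673446
First compute Macaulay numerator sum_t t * PV_t:
  t * PV_t at t = 1.0000: 5.175601
  t * PV_t at t = 2.0000: 9.566730
  t * PV_t at t = 3.0000: 13.262564
  t * PV_t at t = 4.0000: 16.343271
  t * PV_t at t = 5.0000: 356.039038
Macaulay duration D = 400.387203 / 89.673446 = 4.464947
Modified duration = D / (1 + y/m) = 4.464947 / (1 + 0.082000) = 4.126569


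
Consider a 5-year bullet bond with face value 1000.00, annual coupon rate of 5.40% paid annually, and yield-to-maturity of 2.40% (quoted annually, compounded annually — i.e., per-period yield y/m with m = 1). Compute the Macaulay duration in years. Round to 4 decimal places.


Answer: Macaulay duration = 4.5480 years

Derivation:
Coupon per period c = face * coupon_rate / m = 54.000000
Periods per year m = 1; per-period yield y/m = 0.024000
Number of cashflows N = 5
Cashflows (t years, CF_t, discount factor 1/(1+y/m)^(m*t), PV):
  t = 1.0000: CF_t = 54.000000, DF = 0.976562, PV = 52.734375
  t = 2.0000: CF_t = 54.000000, DF = 0.953674, PV = 51.498413
  t = 3.0000: CF_t = 54.000000, DF = 0.931323, PV = 50.291419
  t = 4.0000: CF_t = 54.000000, DF = 0.909495, PV = 49.112714
  t = 5.0000: CF_t = 1054.000000, DF = 0.888178, PV = 936.140054
Price P = sum_t PV_t = 1139.776975
Macaulay numerator sum_t t * PV_t:
  t * PV_t at t = 1.0000: 52.734375
  t * PV_t at t = 2.0000: 102.996826
  t * PV_t at t = 3.0000: 150.874257
  t * PV_t at t = 4.0000: 196.450856
  t * PV_t at t = 5.0000: 4680.700272
Macaulay duration D = (sum_t t * PV_t) / P = 5183.756586 / 1139.776975 = 4.548045


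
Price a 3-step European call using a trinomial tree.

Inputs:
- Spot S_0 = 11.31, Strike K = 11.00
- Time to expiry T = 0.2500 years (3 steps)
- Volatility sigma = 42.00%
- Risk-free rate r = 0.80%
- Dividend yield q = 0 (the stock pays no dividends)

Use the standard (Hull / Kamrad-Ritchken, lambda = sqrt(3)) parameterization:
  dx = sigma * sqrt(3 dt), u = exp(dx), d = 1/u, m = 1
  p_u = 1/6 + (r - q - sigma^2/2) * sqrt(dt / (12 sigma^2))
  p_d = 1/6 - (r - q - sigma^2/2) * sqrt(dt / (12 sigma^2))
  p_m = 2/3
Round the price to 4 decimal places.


Answer: Price = V(0,0) = 1.0716

Derivation:
dt = T/N = 0.083333; dx = sigma*sqrt(3*dt) = 0.210000
u = exp(dx) = 1.233678; d = 1/u = 0.810584
p_u = 0.150754, p_m = 0.666667, p_d = 0.182579
Discount per step: exp(-r*dt) = 0.999334
Stock lattice S(k, j) with j the centered position index:
  k=0: S(0,+0) = 11.3100
  k=1: S(1,-1) = 9.1677; S(1,+0) = 11.3100; S(1,+1) = 13.9529
  k=2: S(2,-2) = 7.4312; S(2,-1) = 9.1677; S(2,+0) = 11.3100; S(2,+1) = 13.9529; S(2,+2) = 17.2134
  k=3: S(3,-3) = 6.0236; S(3,-2) = 7.4312; S(3,-1) = 9.1677; S(3,+0) = 11.3100; S(3,+1) = 13.9529; S(3,+2) = 17.2134; S(3,+3) = 21.2358
Terminal payoffs V(N, j) = max(S_T - K, 0):
  V(3,-3) = 0.000000; V(3,-2) = 0.000000; V(3,-1) = 0.000000; V(3,+0) = 0.310000; V(3,+1) = 2.952899; V(3,+2) = 6.213385; V(3,+3) = 10.235776
Backward induction: V(k, j) = exp(-r*dt) * [p_u * V(k+1, j+1) + p_m * V(k+1, j) + p_d * V(k+1, j-1)]
  V(2,-2) = exp(-r*dt) * [p_u*0.000000 + p_m*0.000000 + p_d*0.000000] = 0.000000
  V(2,-1) = exp(-r*dt) * [p_u*0.310000 + p_m*0.000000 + p_d*0.000000] = 0.046703
  V(2,+0) = exp(-r*dt) * [p_u*2.952899 + p_m*0.310000 + p_d*0.000000] = 0.651393
  V(2,+1) = exp(-r*dt) * [p_u*6.213385 + p_m*2.952899 + p_d*0.310000] = 2.959917
  V(2,+2) = exp(-r*dt) * [p_u*10.235776 + p_m*6.213385 + p_d*2.952899] = 6.220331
  V(1,-1) = exp(-r*dt) * [p_u*0.651393 + p_m*0.046703 + p_d*0.000000] = 0.129249
  V(1,+0) = exp(-r*dt) * [p_u*2.959917 + p_m*0.651393 + p_d*0.046703] = 0.888416
  V(1,+1) = exp(-r*dt) * [p_u*6.220331 + p_m*2.959917 + p_d*0.651393] = 3.027930
  V(0,+0) = exp(-r*dt) * [p_u*3.027930 + p_m*0.888416 + p_d*0.129249] = 1.071633


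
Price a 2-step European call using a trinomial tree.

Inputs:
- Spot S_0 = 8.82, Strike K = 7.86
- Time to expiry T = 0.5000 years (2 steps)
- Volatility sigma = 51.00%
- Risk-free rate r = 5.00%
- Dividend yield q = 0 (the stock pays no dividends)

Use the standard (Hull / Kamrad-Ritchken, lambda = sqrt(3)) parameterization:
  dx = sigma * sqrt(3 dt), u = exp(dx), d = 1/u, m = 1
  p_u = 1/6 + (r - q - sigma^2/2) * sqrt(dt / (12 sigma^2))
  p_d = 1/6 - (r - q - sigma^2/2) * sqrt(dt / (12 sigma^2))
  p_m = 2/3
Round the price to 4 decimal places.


Answer: Price = V(0,0) = 1.8368

Derivation:
dt = T/N = 0.250000; dx = sigma*sqrt(3*dt) = 0.441673
u = exp(dx) = 1.555307; d = 1/u = 0.642960
p_u = 0.144011, p_m = 0.666667, p_d = 0.189322
Discount per step: exp(-r*dt) = 0.987578
Stock lattice S(k, j) with j the centered position index:
  k=0: S(0,+0) = 8.8200
  k=1: S(1,-1) = 5.6709; S(1,+0) = 8.8200; S(1,+1) = 13.7178
  k=2: S(2,-2) = 3.6462; S(2,-1) = 5.6709; S(2,+0) = 8.8200; S(2,+1) = 13.7178; S(2,+2) = 21.3354
Terminal payoffs V(N, j) = max(S_T - K, 0):
  V(2,-2) = 0.000000; V(2,-1) = 0.000000; V(2,+0) = 0.960000; V(2,+1) = 5.857808; V(2,+2) = 13.475402
Backward induction: V(k, j) = exp(-r*dt) * [p_u * V(k+1, j+1) + p_m * V(k+1, j) + p_d * V(k+1, j-1)]
  V(1,-1) = exp(-r*dt) * [p_u*0.960000 + p_m*0.000000 + p_d*0.000000] = 0.136533
  V(1,+0) = exp(-r*dt) * [p_u*5.857808 + p_m*0.960000 + p_d*0.000000] = 1.465161
  V(1,+1) = exp(-r*dt) * [p_u*13.475402 + p_m*5.857808 + p_d*0.960000] = 5.952689
  V(0,+0) = exp(-r*dt) * [p_u*5.952689 + p_m*1.465161 + p_d*0.136533] = 1.836774


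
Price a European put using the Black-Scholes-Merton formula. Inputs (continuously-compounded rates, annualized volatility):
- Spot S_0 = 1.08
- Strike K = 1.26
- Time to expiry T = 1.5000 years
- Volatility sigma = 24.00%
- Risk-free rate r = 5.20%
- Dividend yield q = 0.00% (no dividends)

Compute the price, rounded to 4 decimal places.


Answer: Price = 0.1783

Derivation:
d1 = (ln(S/K) + (r - q + 0.5*sigma^2) * T) / (sigma * sqrt(T)) = -0.11210049
d2 = d1 - sigma * sqrt(T) = -0.40603926
exp(-rT) = 0.92496443; exp(-qT) = 1.00000000
P = K * exp(-rT) * N(-d2) - S_0 * exp(-qT) * N(-d1)
N(-d1) = 0.54462814; N(-d2) = 0.65764312
P = 1.2600 * 0.92496443 * 0.65764312 - 1.0800 * 1.00000000 * 0.54462814 = 0.1783


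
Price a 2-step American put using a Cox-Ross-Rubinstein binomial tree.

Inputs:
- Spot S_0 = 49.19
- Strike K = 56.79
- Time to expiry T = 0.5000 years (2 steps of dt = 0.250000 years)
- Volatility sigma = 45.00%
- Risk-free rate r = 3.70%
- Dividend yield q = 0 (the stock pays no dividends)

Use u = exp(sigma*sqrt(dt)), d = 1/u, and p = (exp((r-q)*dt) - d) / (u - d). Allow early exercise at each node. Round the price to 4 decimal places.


Answer: Price = V(0,0) = 11.1472

Derivation:
dt = T/N = 0.250000
u = exp(sigma*sqrt(dt)) = 1.252323; d = 1/u = 0.798516
p = (exp((r-q)*dt) - d) / (u - d) = 0.464464
Discount per step: exp(-r*dt) = 0.990793
Stock lattice S(k, i) with i counting down-moves:
  k=0: S(0,0) = 49.1900
  k=1: S(1,0) = 61.6018; S(1,1) = 39.2790
  k=2: S(2,0) = 77.1453; S(2,1) = 49.1900; S(2,2) = 31.3649
Terminal payoffs V(N, i) = max(K - S_T, 0):
  V(2,0) = 0.000000; V(2,1) = 7.600000; V(2,2) = 25.425071
Backward induction: V(k, i) = exp(-r*dt) * [p * V(k+1, i) + (1-p) * V(k+1, i+1)]; then take max(V_cont, immediate exercise) for American.
  V(1,0) = exp(-r*dt) * [p*0.000000 + (1-p)*7.600000] = 4.032600; exercise = 0.000000; V(1,0) = max -> 4.032600
  V(1,1) = exp(-r*dt) * [p*7.600000 + (1-p)*25.425071] = 16.988102; exercise = 17.510987; V(1,1) = max -> 17.510987
  V(0,0) = exp(-r*dt) * [p*4.032600 + (1-p)*17.510987] = 11.147175; exercise = 7.600000; V(0,0) = max -> 11.147175


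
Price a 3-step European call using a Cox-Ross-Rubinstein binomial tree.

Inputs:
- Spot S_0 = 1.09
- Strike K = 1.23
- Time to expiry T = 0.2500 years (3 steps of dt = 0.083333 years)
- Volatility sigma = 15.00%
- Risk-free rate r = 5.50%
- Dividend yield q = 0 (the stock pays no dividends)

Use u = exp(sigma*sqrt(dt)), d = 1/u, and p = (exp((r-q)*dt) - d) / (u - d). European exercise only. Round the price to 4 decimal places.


dt = T/N = 0.083333
u = exp(sigma*sqrt(dt)) = 1.044252; d = 1/u = 0.957623
p = (exp((r-q)*dt) - d) / (u - d) = 0.542205
Discount per step: exp(-r*dt) = 0.995427
Stock lattice S(k, i) with i counting down-moves:
  k=0: S(0,0) = 1.0900
  k=1: S(1,0) = 1.1382; S(1,1) = 1.0438
  k=2: S(2,0) = 1.1886; S(2,1) = 1.0900; S(2,2) = 0.9996
  k=3: S(3,0) = 1.2412; S(3,1) = 1.1382; S(3,2) = 1.0438; S(3,3) = 0.9572
Terminal payoffs V(N, i) = max(S_T - K, 0):
  V(3,0) = 0.011204; V(3,1) = 0.000000; V(3,2) = 0.000000; V(3,3) = 0.000000
Backward induction: V(k, i) = exp(-r*dt) * [p * V(k+1, i) + (1-p) * V(k+1, i+1)].
  V(2,0) = exp(-r*dt) * [p*0.011204 + (1-p)*0.000000] = 0.006047
  V(2,1) = exp(-r*dt) * [p*0.000000 + (1-p)*0.000000] = 0.000000
  V(2,2) = exp(-r*dt) * [p*0.000000 + (1-p)*0.000000] = 0.000000
  V(1,0) = exp(-r*dt) * [p*0.006047 + (1-p)*0.000000] = 0.003264
  V(1,1) = exp(-r*dt) * [p*0.000000 + (1-p)*0.000000] = 0.000000
  V(0,0) = exp(-r*dt) * [p*0.003264 + (1-p)*0.000000] = 0.001761

Answer: Price = V(0,0) = 0.0018
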